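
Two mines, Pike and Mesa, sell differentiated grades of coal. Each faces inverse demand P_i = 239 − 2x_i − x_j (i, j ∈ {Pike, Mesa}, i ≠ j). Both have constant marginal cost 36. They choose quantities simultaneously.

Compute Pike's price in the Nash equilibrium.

Mine Pike's profit: π = x_{Pike}(239 − 2x_{Pike} − x_{Mesa}) − 36x_{Pike}.
∂π/∂x_{Pike} = 203 − 4x_{Pike} − x_{Mesa} = 0 ⇒ x_{Pike} = 50.75 − 0.25x_{Mesa}.
Setting x_{Pike} = x_{Mesa} in the reaction function: x_{Pike} = 50.75 − 0.25x_{Pike}, so x_{Pike} = 50.75 / 1.25 = 40.6.
P_{Pike} = 239 − 2·40.6 − 40.6 = 117.2.

117.2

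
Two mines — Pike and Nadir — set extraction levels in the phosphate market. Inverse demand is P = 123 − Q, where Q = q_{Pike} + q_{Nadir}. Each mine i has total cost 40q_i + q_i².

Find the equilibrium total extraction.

Mine Pike's profit: π = q_{Pike}(123 − (q_{Pike} + q_{Nadir})) − 40q_{Pike} − q_{Pike}².
∂π/∂q_{Pike} = 83 − 4q_{Pike} − q_{Nadir} = 0, so q_{Pike} = 20.75 − 0.25q_{Nadir}.
By symmetry q_{Nadir} = q_{Pike}; substituting into the reaction function, 1.25q_{Pike} = 20.75 and q_{Pike} = 16.6.
Total extraction: 16.6 + 16.6 = 33.2.

33.2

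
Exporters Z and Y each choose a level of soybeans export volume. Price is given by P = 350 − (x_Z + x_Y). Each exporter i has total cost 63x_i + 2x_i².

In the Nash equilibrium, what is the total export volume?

82

Exporter Z's profit: π = x_Z(350 − (x_Z + x_Y)) − 63x_Z − 2x_Z².
∂π/∂x_Z = 287 − 6x_Z − x_Y = 0, so x_Z = 287/6 − (1/6)x_Y.
The game is symmetric, so in equilibrium x_Y = x_Z: the reaction function gives (7/6)x_Z = 287/6, hence x_Z = 41.
Total export volume: 41 + 41 = 82.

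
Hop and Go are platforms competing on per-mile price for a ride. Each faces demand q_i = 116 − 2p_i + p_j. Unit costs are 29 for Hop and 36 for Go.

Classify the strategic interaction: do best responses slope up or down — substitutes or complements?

strategic complements

Hop's profit: π = (p_{Hop} − 29)(116 − 2p_{Hop} + p_{Go}).
∂π/∂p_{Hop} = 174 − 4p_{Hop} + p_{Go} = 0 ⇒ p_{Hop} = 43.5 + 0.25p_{Go}.
The best-response slope dp_{Hop}/dp_{Go} = 0.25 > 0: the reaction function is upward-sloping, so the choices are strategic complements.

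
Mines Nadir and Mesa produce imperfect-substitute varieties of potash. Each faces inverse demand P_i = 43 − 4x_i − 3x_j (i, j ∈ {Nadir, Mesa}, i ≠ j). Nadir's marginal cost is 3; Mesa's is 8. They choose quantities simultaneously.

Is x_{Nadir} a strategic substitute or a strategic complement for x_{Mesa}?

Mine Nadir's profit: π = x_{Nadir}(43 − 4x_{Nadir} − 3x_{Mesa}) − 3x_{Nadir}.
∂π/∂x_{Nadir} = 40 − 8x_{Nadir} − 3x_{Mesa} = 0 ⇒ x_{Nadir} = 5 − 0.375x_{Mesa}.
The best-response slope dx_{Nadir}/dx_{Mesa} = −0.375 < 0: the reaction function is downward-sloping, so the choices are strategic substitutes.

strategic substitutes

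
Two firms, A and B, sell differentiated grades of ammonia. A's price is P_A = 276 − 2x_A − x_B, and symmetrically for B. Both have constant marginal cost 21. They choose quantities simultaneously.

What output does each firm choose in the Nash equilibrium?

51

Firm A's profit: π = x_A(276 − 2x_A − x_B) − 21x_A.
∂π/∂x_A = 255 − 4x_A − x_B = 0 ⇒ x_A = 63.75 − 0.25x_B.
By symmetry x_B = x_A; substituting into the reaction function, 1.25x_A = 63.75 and x_A = 51.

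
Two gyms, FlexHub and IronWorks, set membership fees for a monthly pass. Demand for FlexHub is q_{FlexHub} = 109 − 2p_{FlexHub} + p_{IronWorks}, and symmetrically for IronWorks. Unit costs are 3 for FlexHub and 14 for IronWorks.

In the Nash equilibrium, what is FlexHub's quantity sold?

73.6

FlexHub's profit: π = (p_{FlexHub} − 3)(109 − 2p_{FlexHub} + p_{IronWorks}).
∂π/∂p_{FlexHub} = 115 − 4p_{FlexHub} + p_{IronWorks} = 0 ⇒ p_{FlexHub} = 28.75 + 0.25p_{IronWorks}.
Similarly p_{IronWorks} = 34.25 + 0.25p_{FlexHub}.
Plugging p_{IronWorks} into FlexHub's best response: p_{FlexHub} = 28.75 + 0.25(34.25 + 0.25p_{FlexHub}) ⇒ 0.9375p_{FlexHub} = 37.3125, so p_{FlexHub} = 39.8.
Then p_{IronWorks} = 34.25 + 0.25·39.8 = 44.2.
q_{FlexHub} = 109 − 2·39.8 + 44.2 = 73.6.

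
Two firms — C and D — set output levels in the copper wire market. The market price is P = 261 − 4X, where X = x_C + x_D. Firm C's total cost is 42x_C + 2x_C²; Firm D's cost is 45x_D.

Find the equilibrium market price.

130.8

Firm C's profit: π = x_C(261 − 4(x_C + x_D)) − 42x_C − 2x_C².
∂π/∂x_C = 219 − 12x_C − 4x_D = 0, so x_C = 18.25 − (1/3)x_D.
For D: ∂π/∂x_D = 216 − 8x_D − 4x_C = 0 ⇒ x_D = 27 − 0.5x_C.
Substituting the second reaction function into the first: x_C = 18.25 − (1/3)(27 − 0.5x_C), which gives (5/6)x_C = 9.25 ⇒ x_C = 11.1.
Then x_D = 27 − 0.5·11.1 = 21.45.
Equilibrium price: P = 261 − 4·32.55 = 130.8.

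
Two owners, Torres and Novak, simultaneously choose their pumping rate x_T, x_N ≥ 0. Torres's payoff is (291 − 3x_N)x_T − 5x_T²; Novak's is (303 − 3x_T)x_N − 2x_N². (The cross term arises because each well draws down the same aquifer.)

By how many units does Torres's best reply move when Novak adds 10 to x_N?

-3

Expanding Torres's payoff: 291x_T − 3x_Nx_T − 5x_T².
∂π/∂x_T = 291 − 3x_N − 10x_T = 0, so x_T = 29.1 − 0.3x_N.
The reaction-function slope is −0.3, so a 10-unit rise in x_N moves x_T by −0.3 × 10 = −3. Torres's best response falls — the actions are strategic substitutes.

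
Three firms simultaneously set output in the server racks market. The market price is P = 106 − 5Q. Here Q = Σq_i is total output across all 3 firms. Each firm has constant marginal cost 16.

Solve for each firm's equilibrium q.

A representative firm's profit is π_i = q_i(106 − 5Q) − 16q_i, with Q = q_i + Σ_{j≠i} q_j.
First-order condition: 90 − 10q_i − 5Σ_{j≠i} q_j = 0.
Imposing symmetry (q_j = q for all j) turns Σ_{j≠i} q_j into 2q, so 90 = 20q and q = 4.5.

4.5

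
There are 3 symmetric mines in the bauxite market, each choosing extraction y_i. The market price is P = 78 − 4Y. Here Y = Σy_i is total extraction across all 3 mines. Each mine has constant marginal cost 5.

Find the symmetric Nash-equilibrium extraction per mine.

A representative mine's profit is π_i = y_i(78 − 4Y) − 5y_i, with Y = y_i + Σ_{j≠i} y_j.
First-order condition: 73 − 8y_i − 4Σ_{j≠i} y_j = 0.
With identical mines, set every y_j = y: then 73 − 8y − 8y = 0, i.e. y = 73/16 = 4.5625.

4.5625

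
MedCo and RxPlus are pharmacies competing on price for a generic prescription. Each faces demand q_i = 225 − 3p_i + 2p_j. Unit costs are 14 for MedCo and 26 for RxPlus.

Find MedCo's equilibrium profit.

MedCo's profit: π = (p_{MedCo} − 14)(225 − 3p_{MedCo} + 2p_{RxPlus}).
∂π/∂p_{MedCo} = 267 − 6p_{MedCo} + 2p_{RxPlus} = 0 ⇒ p_{MedCo} = 44.5 + (1/3)p_{RxPlus}.
Similarly p_{RxPlus} = 50.5 + (1/3)p_{MedCo}.
Solving the two reaction functions simultaneously: (1 − (1/3)(1/3))p_{MedCo} = 44.5 + (1/3)·50.5, so (8/9)p_{MedCo} = 184/3 and p_{MedCo} = 69.
Then p_{RxPlus} = 50.5 + (1/3)·69 = 73.5.
q_{MedCo} = 225 − 3·69 + 2·73.5 = 165.
Profit = (69 − 14)·165 = 9075.

9075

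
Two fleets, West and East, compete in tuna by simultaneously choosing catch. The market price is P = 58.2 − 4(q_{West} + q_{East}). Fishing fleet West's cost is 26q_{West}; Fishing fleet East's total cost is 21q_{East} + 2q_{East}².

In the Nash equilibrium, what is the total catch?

Fishing fleet West's profit: π = q_{West}(58.2 − 4(q_{West} + q_{East})) − 26q_{West}.
∂π/∂q_{West} = 32.2 − 8q_{West} − 4q_{East} = 0, so q_{West} = 4.025 − 0.5q_{East}.
For East: ∂π/∂q_{East} = 37.2 − 12q_{East} − 4q_{West} = 0 ⇒ q_{East} = 3.1 − (1/3)q_{West}.
Substituting the second reaction function into the first: q_{West} = 4.025 − 0.5(3.1 − (1/3)q_{West}), which gives (5/6)q_{West} = 2.475 ⇒ q_{West} = 2.97.
Then q_{East} = 3.1 − (1/3)·2.97 = 2.11.
Total catch: 2.97 + 2.11 = 5.08.

5.08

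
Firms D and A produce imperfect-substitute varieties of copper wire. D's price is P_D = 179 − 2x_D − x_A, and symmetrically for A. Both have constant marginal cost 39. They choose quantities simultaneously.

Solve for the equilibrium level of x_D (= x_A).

28

Firm D's profit: π = x_D(179 − 2x_D − x_A) − 39x_D.
∂π/∂x_D = 140 − 4x_D − x_A = 0 ⇒ x_D = 35 − 0.25x_A.
By symmetry x_A = x_D; substituting into the reaction function, 1.25x_D = 35 and x_D = 28.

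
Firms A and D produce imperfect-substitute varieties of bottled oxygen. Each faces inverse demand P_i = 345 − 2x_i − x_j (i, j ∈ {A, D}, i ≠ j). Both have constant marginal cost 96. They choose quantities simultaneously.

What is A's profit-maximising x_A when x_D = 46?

Firm A's profit: π = x_A(345 − 2x_A − x_D) − 96x_A.
∂π/∂x_A = 249 − 4x_A − x_D = 0 ⇒ x_A = 62.25 − 0.25x_D.
At x_D = 46: x_A = 62.25 − 0.25·46 = 50.75.

50.75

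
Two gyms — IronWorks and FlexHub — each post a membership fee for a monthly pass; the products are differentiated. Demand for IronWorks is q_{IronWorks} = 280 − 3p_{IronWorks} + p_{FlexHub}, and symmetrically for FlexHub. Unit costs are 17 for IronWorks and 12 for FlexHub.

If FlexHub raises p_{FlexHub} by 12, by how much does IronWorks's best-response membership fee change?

IronWorks's profit: π = (p_{IronWorks} − 17)(280 − 3p_{IronWorks} + p_{FlexHub}).
∂π/∂p_{IronWorks} = 331 − 6p_{IronWorks} + p_{FlexHub} = 0 ⇒ p_{IronWorks} = 331/6 + (1/6)p_{FlexHub}.
The reaction-function slope is 1/6, so a 12-unit rise in p_{FlexHub} moves p_{IronWorks} by 1/6 × 12 = 2. IronWorks's best response rises — the actions are strategic complements.

2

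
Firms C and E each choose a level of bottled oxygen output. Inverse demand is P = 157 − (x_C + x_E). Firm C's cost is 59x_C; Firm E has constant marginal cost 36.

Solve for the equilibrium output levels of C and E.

25, 48

Firm C's profit: π = x_C(157 − (x_C + x_E)) − 59x_C.
∂π/∂x_C = 98 − 2x_C − x_E = 0, so x_C = 49 − 0.5x_E.
By the same steps for E: x_E = 60.5 − 0.5x_C.
Solving the two reaction functions simultaneously: (1 − (−0.5)(−0.5))x_C = 49 − 0.5·60.5, so 0.75x_C = 18.75 and x_C = 25.
Then x_E = 60.5 − 0.5·25 = 48.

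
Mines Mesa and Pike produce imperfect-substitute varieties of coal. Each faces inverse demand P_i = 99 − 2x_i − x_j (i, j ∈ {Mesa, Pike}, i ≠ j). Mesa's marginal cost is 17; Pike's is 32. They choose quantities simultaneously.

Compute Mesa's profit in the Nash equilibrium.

Mine Mesa's profit: π = x_{Mesa}(99 − 2x_{Mesa} − x_{Pike}) − 17x_{Mesa}.
∂π/∂x_{Mesa} = 82 − 4x_{Mesa} − x_{Pike} = 0 ⇒ x_{Mesa} = 20.5 − 0.25x_{Pike}.
Similarly x_{Pike} = 16.75 − 0.25x_{Mesa}.
Solving the two reaction functions simultaneously: (1 − (−0.25)(−0.25))x_{Mesa} = 20.5 − 0.25·16.75, so 0.9375x_{Mesa} = 16.3125 and x_{Mesa} = 17.4.
Then x_{Pike} = 16.75 − 0.25·17.4 = 12.4.
P_{Mesa} = 99 − 2·17.4 − 12.4 = 51.8.
Profit = (51.8 − 17)·17.4 = 605.52.

605.52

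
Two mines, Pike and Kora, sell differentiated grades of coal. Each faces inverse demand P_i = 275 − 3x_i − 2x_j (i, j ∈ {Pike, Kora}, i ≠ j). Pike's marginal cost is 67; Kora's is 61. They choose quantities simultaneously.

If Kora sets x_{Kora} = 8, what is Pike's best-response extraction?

Mine Pike's profit: π = x_{Pike}(275 − 3x_{Pike} − 2x_{Kora}) − 67x_{Pike}.
∂π/∂x_{Pike} = 208 − 6x_{Pike} − 2x_{Kora} = 0 ⇒ x_{Pike} = 104/3 − (1/3)x_{Kora}.
At x_{Kora} = 8: x_{Pike} = 104/3 − (1/3)·8 = 32.

32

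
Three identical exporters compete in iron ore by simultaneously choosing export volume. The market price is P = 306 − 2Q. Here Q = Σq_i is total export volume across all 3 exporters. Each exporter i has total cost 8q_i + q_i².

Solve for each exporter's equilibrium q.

A representative exporter's profit is π_i = q_i(306 − 2Q) − 8q_i − q_i², with Q = q_i + Σ_{j≠i} q_j.
First-order condition: 298 − 6q_i − 2Σ_{j≠i} q_j = 0.
With identical exporters, set every q_j = q: then 298 − 6q − 4q = 0, i.e. q = 298/10 = 29.8.

29.8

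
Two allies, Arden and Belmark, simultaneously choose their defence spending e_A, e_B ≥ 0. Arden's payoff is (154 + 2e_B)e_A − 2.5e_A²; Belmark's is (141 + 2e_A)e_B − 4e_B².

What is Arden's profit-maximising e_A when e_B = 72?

Expanding Arden's payoff: 154e_A + 2e_Be_A − 2.5e_A².
∂π/∂e_A = 154 + 2e_B − 5e_A = 0, so e_A = 30.8 + 0.4e_B.
At e_B = 72: e_A = 30.8 + 0.4·72 = 59.6.

59.6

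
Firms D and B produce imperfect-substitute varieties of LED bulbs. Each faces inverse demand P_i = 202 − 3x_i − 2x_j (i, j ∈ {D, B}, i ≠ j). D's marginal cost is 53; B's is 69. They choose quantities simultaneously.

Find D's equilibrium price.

Firm D's profit: π = x_D(202 − 3x_D − 2x_B) − 53x_D.
∂π/∂x_D = 149 − 6x_D − 2x_B = 0 ⇒ x_D = 149/6 − (1/3)x_B.
Similarly x_B = 133/6 − (1/3)x_D.
Solving the two reaction functions simultaneously: (1 − (−1/3)(−1/3))x_D = 149/6 − (1/3)·(133/6), so (8/9)x_D = 157/9 and x_D = 19.625.
Then x_B = 133/6 − (1/3)·19.625 = 15.625.
P_D = 202 − 3·19.625 − 2·15.625 = 111.875.

111.875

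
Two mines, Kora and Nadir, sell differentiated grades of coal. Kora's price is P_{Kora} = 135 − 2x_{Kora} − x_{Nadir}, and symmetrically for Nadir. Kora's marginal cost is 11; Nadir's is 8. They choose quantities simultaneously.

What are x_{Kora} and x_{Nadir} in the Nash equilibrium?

24.6, 25.6

Mine Kora's profit: π = x_{Kora}(135 − 2x_{Kora} − x_{Nadir}) − 11x_{Kora}.
∂π/∂x_{Kora} = 124 − 4x_{Kora} − x_{Nadir} = 0 ⇒ x_{Kora} = 31 − 0.25x_{Nadir}.
Similarly x_{Nadir} = 31.75 − 0.25x_{Kora}.
Solving the two reaction functions simultaneously: (1 − (−0.25)(−0.25))x_{Kora} = 31 − 0.25·31.75, so 0.9375x_{Kora} = 23.0625 and x_{Kora} = 24.6.
Then x_{Nadir} = 31.75 − 0.25·24.6 = 25.6.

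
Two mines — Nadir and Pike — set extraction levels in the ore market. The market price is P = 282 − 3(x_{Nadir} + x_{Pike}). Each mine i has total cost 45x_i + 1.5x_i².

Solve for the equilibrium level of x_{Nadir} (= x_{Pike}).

19.75

Mine Nadir's profit: π = x_{Nadir}(282 − 3(x_{Nadir} + x_{Pike})) − 45x_{Nadir} − 1.5x_{Nadir}².
∂π/∂x_{Nadir} = 237 − 9x_{Nadir} − 3x_{Pike} = 0, so x_{Nadir} = 79/3 − (1/3)x_{Pike}.
By symmetry x_{Pike} = x_{Nadir}; substituting into the reaction function, (4/3)x_{Nadir} = 79/3 and x_{Nadir} = 19.75.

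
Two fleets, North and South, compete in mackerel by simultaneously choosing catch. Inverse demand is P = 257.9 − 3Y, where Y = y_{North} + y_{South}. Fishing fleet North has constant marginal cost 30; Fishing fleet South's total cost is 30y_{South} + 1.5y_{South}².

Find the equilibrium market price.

121.16

Fishing fleet North's profit: π = y_{North}(257.9 − 3(y_{North} + y_{South})) − 30y_{North}.
∂π/∂y_{North} = 227.9 − 6y_{North} − 3y_{South} = 0, so y_{North} = 2279/60 − 0.5y_{South}.
For South: ∂π/∂y_{South} = 227.9 − 9y_{South} − 3y_{North} = 0 ⇒ y_{South} = 2279/90 − (1/3)y_{North}.
Solving the two reaction functions simultaneously: (1 − (−0.5)(−1/3))y_{North} = 2279/60 − 0.5·(2279/90), so (5/6)y_{North} = 2279/90 and y_{North} = 2279/75.
Then y_{South} = 2279/90 − (1/3)·(2279/75) = 2279/150.
Equilibrium price: P = 257.9 − 3·45.58 = 121.16.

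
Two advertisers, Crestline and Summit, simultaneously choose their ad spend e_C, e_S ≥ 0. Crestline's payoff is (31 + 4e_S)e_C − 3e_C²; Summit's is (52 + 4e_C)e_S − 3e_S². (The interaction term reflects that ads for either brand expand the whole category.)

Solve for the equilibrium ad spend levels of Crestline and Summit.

19.7, 21.8

Expanding Crestline's payoff: 31e_C + 4e_Se_C − 3e_C².
∂π/∂e_C = 31 + 4e_S − 6e_C = 0, so e_C = 31/6 + (2/3)e_S.
Likewise for Summit: e_S = 26/3 + (2/3)e_C.
Plugging e_S into Crestline's best response: e_C = 31/6 + (2/3)(26/3 + (2/3)e_C) ⇒ (5/9)e_C = 197/18, so e_C = 19.7.
Then e_S = 26/3 + (2/3)·19.7 = 21.8.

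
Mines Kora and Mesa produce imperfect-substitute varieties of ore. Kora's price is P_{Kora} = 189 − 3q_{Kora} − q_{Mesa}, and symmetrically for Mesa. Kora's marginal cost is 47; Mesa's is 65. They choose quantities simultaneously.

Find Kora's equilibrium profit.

1297.92

Mine Kora's profit: π = q_{Kora}(189 − 3q_{Kora} − q_{Mesa}) − 47q_{Kora}.
∂π/∂q_{Kora} = 142 − 6q_{Kora} − q_{Mesa} = 0 ⇒ q_{Kora} = 71/3 − (1/6)q_{Mesa}.
Similarly q_{Mesa} = 62/3 − (1/6)q_{Kora}.
Solving the two reaction functions simultaneously: (1 − (−1/6)(−1/6))q_{Kora} = 71/3 − (1/6)·(62/3), so (35/36)q_{Kora} = 182/9 and q_{Kora} = 20.8.
Then q_{Mesa} = 62/3 − (1/6)·20.8 = 17.2.
P_{Kora} = 189 − 3·20.8 − 17.2 = 109.4.
Profit = (109.4 − 47)·20.8 = 1297.92.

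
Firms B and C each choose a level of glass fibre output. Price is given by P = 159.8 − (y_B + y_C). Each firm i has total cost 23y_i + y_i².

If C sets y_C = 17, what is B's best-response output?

29.95

Firm B's profit: π = y_B(159.8 − (y_B + y_C)) − 23y_B − y_B².
∂π/∂y_B = 136.8 − 4y_B − y_C = 0, so y_B = 34.2 − 0.25y_C.
At y_C = 17: y_B = 34.2 − 0.25·17 = 29.95.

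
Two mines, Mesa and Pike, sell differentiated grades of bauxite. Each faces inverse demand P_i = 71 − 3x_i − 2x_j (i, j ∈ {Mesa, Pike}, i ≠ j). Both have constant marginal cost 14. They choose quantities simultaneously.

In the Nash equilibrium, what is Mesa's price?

35.375

Mine Mesa's profit: π = x_{Mesa}(71 − 3x_{Mesa} − 2x_{Pike}) − 14x_{Mesa}.
∂π/∂x_{Mesa} = 57 − 6x_{Mesa} − 2x_{Pike} = 0 ⇒ x_{Mesa} = 9.5 − (1/3)x_{Pike}.
The game is symmetric, so in equilibrium x_{Pike} = x_{Mesa}: the reaction function gives (4/3)x_{Mesa} = 9.5, hence x_{Mesa} = 7.125.
P_{Mesa} = 71 − 3·7.125 − 2·7.125 = 35.375.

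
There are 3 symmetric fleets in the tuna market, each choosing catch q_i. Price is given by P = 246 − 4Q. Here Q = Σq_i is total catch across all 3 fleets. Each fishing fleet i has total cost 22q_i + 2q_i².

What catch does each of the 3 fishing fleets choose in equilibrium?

A representative fishing fleet's profit is π_i = q_i(246 − 4Q) − 22q_i − 2q_i², with Q = q_i + Σ_{j≠i} q_j.
First-order condition: 224 − 12q_i − 4Σ_{j≠i} q_j = 0.
Imposing symmetry (q_j = q for all j) turns Σ_{j≠i} q_j into 2q, so 224 = 20q and q = 11.2.

11.2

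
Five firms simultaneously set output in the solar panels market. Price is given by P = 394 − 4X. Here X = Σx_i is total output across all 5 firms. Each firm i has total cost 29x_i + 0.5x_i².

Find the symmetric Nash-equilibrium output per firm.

14.6

A representative firm's profit is π_i = x_i(394 − 4X) − 29x_i − 0.5x_i², with X = x_i + Σ_{j≠i} x_j.
First-order condition: 365 − 9x_i − 4Σ_{j≠i} x_j = 0.
In a symmetric equilibrium every firm chooses the same x, so Σ_{j≠i} x_j = 4x. The condition becomes 365 − 25x = 0, giving x = 365/25 = 14.6.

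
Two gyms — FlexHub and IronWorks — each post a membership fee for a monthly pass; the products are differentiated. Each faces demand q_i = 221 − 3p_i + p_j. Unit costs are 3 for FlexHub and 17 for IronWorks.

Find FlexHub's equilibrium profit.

FlexHub's profit: π = (p_{FlexHub} − 3)(221 − 3p_{FlexHub} + p_{IronWorks}).
∂π/∂p_{FlexHub} = 230 − 6p_{FlexHub} + p_{IronWorks} = 0 ⇒ p_{FlexHub} = 115/3 + (1/6)p_{IronWorks}.
Similarly p_{IronWorks} = 136/3 + (1/6)p_{FlexHub}.
Solving the two reaction functions simultaneously: (1 − (1/6)(1/6))p_{FlexHub} = 115/3 + (1/6)·(136/3), so (35/36)p_{FlexHub} = 413/9 and p_{FlexHub} = 47.2.
Then p_{IronWorks} = 136/3 + (1/6)·47.2 = 53.2.
q_{FlexHub} = 221 − 3·47.2 + 53.2 = 132.6.
Profit = (47.2 − 3)·132.6 = 5860.92.

5860.92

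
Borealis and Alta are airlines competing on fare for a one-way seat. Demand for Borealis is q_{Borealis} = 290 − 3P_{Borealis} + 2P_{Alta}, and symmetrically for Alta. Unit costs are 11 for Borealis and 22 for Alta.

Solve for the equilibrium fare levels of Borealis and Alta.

Borealis's profit: π = (P_{Borealis} − 11)(290 − 3P_{Borealis} + 2P_{Alta}).
∂π/∂P_{Borealis} = 323 − 6P_{Borealis} + 2P_{Alta} = 0 ⇒ P_{Borealis} = 323/6 + (1/3)P_{Alta}.
Similarly P_{Alta} = 178/3 + (1/3)P_{Borealis}.
Solving the two reaction functions simultaneously: (1 − (1/3)(1/3))P_{Borealis} = 323/6 + (1/3)·(178/3), so (8/9)P_{Borealis} = 1325/18 and P_{Borealis} = 82.8125.
Then P_{Alta} = 178/3 + (1/3)·82.8125 = 86.9375.

82.8125, 86.9375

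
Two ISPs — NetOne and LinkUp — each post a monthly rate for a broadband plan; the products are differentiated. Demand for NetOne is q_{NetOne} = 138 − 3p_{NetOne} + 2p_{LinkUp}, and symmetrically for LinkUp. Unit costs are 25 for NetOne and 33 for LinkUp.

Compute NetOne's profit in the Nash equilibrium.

2655.1875

NetOne's profit: π = (p_{NetOne} − 25)(138 − 3p_{NetOne} + 2p_{LinkUp}).
∂π/∂p_{NetOne} = 213 − 6p_{NetOne} + 2p_{LinkUp} = 0 ⇒ p_{NetOne} = 35.5 + (1/3)p_{LinkUp}.
Similarly p_{LinkUp} = 39.5 + (1/3)p_{NetOne}.
Plugging p_{LinkUp} into NetOne's best response: p_{NetOne} = 35.5 + (1/3)(39.5 + (1/3)p_{NetOne}) ⇒ (8/9)p_{NetOne} = 146/3, so p_{NetOne} = 54.75.
Then p_{LinkUp} = 39.5 + (1/3)·54.75 = 57.75.
q_{NetOne} = 138 − 3·54.75 + 2·57.75 = 89.25.
Profit = (54.75 − 25)·89.25 = 2655.1875.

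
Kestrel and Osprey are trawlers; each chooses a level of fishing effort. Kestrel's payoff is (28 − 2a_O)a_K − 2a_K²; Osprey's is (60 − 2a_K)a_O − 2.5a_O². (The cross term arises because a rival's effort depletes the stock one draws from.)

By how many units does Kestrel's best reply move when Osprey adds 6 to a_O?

Expanding Kestrel's payoff: 28a_K − 2a_Oa_K − 2a_K².
∂π/∂a_K = 28 − 2a_O − 4a_K = 0, so a_K = 7 − 0.5a_O.
The reaction-function slope is −0.5, so a 6-unit rise in a_O moves a_K by −0.5 × 6 = −3. Kestrel's best response falls — the actions are strategic substitutes.

-3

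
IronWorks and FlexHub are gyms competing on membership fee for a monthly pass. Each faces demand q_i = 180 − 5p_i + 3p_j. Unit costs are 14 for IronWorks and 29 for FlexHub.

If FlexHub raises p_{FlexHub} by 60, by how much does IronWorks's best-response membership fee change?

IronWorks's profit: π = (p_{IronWorks} − 14)(180 − 5p_{IronWorks} + 3p_{FlexHub}).
∂π/∂p_{IronWorks} = 250 − 10p_{IronWorks} + 3p_{FlexHub} = 0 ⇒ p_{IronWorks} = 25 + 0.3p_{FlexHub}.
The reaction-function slope is 0.3, so a 60-unit rise in p_{FlexHub} moves p_{IronWorks} by 0.3 × 60 = 18. IronWorks's best response rises — the actions are strategic complements.

18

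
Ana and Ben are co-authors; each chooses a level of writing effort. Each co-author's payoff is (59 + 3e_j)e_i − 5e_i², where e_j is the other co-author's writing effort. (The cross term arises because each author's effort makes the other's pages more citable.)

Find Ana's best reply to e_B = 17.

Ana's payoff is (59 + 3e_B)e_A − 5e_A².
∂π/∂e_A = 59 + 3e_B − 10e_A = 0, so e_A = 5.9 + 0.3e_B.
At e_B = 17: e_A = 5.9 + 0.3·17 = 11.

11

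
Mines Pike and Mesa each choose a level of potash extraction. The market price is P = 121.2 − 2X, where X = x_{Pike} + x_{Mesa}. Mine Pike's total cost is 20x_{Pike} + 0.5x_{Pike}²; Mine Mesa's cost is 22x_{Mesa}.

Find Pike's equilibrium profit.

416.025

Mine Pike's profit: π = x_{Pike}(121.2 − 2(x_{Pike} + x_{Mesa})) − 20x_{Pike} − 0.5x_{Pike}².
∂π/∂x_{Pike} = 101.2 − 5x_{Pike} − 2x_{Mesa} = 0, so x_{Pike} = 20.24 − 0.4x_{Mesa}.
For Mesa: ∂π/∂x_{Mesa} = 99.2 − 4x_{Mesa} − 2x_{Pike} = 0 ⇒ x_{Mesa} = 24.8 − 0.5x_{Pike}.
Substituting the second reaction function into the first: x_{Pike} = 20.24 − 0.4(24.8 − 0.5x_{Pike}), which gives 0.8x_{Pike} = 10.32 ⇒ x_{Pike} = 12.9.
Then x_{Mesa} = 24.8 − 0.5·12.9 = 18.35.
Price P = 121.2 − 2·31.25 = 58.7.
Pike's profit: (58.7 − 20)·12.9 − 0.5(12.9)² = 416.025.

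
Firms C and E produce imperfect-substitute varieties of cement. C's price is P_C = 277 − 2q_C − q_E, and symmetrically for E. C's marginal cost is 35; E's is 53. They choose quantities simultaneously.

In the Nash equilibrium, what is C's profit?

4920.32

Firm C's profit: π = q_C(277 − 2q_C − q_E) − 35q_C.
∂π/∂q_C = 242 − 4q_C − q_E = 0 ⇒ q_C = 60.5 − 0.25q_E.
Similarly q_E = 56 − 0.25q_C.
Plugging q_E into C's best response: q_C = 60.5 − 0.25(56 − 0.25q_C) ⇒ 0.9375q_C = 46.5, so q_C = 49.6.
Then q_E = 56 − 0.25·49.6 = 43.6.
P_C = 277 − 2·49.6 − 43.6 = 134.2.
Profit = (134.2 − 35)·49.6 = 4920.32.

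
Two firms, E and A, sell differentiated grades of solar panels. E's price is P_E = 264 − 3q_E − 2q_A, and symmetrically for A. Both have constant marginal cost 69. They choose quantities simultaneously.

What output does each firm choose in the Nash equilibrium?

24.375

Firm E's profit: π = q_E(264 − 3q_E − 2q_A) − 69q_E.
∂π/∂q_E = 195 − 6q_E − 2q_A = 0 ⇒ q_E = 32.5 − (1/3)q_A.
The game is symmetric, so in equilibrium q_A = q_E: the reaction function gives (4/3)q_E = 32.5, hence q_E = 24.375.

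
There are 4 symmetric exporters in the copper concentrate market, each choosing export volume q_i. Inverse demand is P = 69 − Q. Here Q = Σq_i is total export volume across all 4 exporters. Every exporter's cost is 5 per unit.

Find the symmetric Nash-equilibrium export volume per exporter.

12.8

A representative exporter's profit is π_i = q_i(69 − Q) − 5q_i, with Q = q_i + Σ_{j≠i} q_j.
First-order condition: 64 − 2q_i − Σ_{j≠i} q_j = 0.
With identical exporters, set every q_j = q: then 64 − 2q − 3q = 0, i.e. q = 64/5 = 12.8.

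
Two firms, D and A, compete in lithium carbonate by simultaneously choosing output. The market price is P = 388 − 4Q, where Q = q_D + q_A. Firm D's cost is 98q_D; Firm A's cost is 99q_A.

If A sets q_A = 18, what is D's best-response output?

27.25

Firm D's profit: π = q_D(388 − 4(q_D + q_A)) − 98q_D.
∂π/∂q_D = 290 − 8q_D − 4q_A = 0, so q_D = 36.25 − 0.5q_A.
At q_A = 18: q_D = 36.25 − 0.5·18 = 27.25.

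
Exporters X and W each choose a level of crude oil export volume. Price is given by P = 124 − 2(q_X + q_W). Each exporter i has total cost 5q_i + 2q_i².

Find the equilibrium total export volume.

Exporter X's profit: π = q_X(124 − 2(q_X + q_W)) − 5q_X − 2q_X².
∂π/∂q_X = 119 − 8q_X − 2q_W = 0, so q_X = 14.875 − 0.25q_W.
The game is symmetric, so in equilibrium q_W = q_X: the reaction function gives 1.25q_X = 14.875, hence q_X = 11.9.
Total export volume: 11.9 + 11.9 = 23.8.

23.8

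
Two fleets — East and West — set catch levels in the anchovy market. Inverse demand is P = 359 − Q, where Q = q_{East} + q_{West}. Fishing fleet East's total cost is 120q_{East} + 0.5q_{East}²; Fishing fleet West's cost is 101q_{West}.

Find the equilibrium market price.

208

Fishing fleet East's profit: π = q_{East}(359 − (q_{East} + q_{West})) − 120q_{East} − 0.5q_{East}².
∂π/∂q_{East} = 239 − 3q_{East} − q_{West} = 0, so q_{East} = 239/3 − (1/3)q_{West}.
For West: ∂π/∂q_{West} = 258 − 2q_{West} − q_{East} = 0 ⇒ q_{West} = 129 − 0.5q_{East}.
Plugging q_{West} into East's best response: q_{East} = 239/3 − (1/3)(129 − 0.5q_{East}) ⇒ (5/6)q_{East} = 110/3, so q_{East} = 44.
Then q_{West} = 129 − 0.5·44 = 107.
Equilibrium price: P = 359 − 151 = 208.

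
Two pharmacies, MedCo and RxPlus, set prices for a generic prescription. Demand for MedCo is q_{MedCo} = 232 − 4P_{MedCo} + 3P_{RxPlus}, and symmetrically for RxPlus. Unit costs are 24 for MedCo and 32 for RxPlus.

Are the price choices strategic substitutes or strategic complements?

MedCo's profit: π = (P_{MedCo} − 24)(232 − 4P_{MedCo} + 3P_{RxPlus}).
∂π/∂P_{MedCo} = 328 − 8P_{MedCo} + 3P_{RxPlus} = 0 ⇒ P_{MedCo} = 41 + 0.375P_{RxPlus}.
The best-response slope dP_{MedCo}/dP_{RxPlus} = 0.375 > 0: the reaction function is upward-sloping, so the choices are strategic complements.

strategic complements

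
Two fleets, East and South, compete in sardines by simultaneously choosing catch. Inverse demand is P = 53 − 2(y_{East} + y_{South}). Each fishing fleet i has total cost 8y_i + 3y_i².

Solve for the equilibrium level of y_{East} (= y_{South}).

Fishing fleet East's profit: π = y_{East}(53 − 2(y_{East} + y_{South})) − 8y_{East} − 3y_{East}².
∂π/∂y_{East} = 45 − 10y_{East} − 2y_{South} = 0, so y_{East} = 4.5 − 0.2y_{South}.
The game is symmetric, so in equilibrium y_{South} = y_{East}: the reaction function gives 1.2y_{East} = 4.5, hence y_{East} = 3.75.

3.75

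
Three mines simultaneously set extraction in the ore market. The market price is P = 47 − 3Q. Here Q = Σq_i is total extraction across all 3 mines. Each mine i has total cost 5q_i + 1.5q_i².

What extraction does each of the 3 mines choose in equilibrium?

A representative mine's profit is π_i = q_i(47 − 3Q) − 5q_i − 1.5q_i², with Q = q_i + Σ_{j≠i} q_j.
First-order condition: 42 − 9q_i − 3Σ_{j≠i} q_j = 0.
Imposing symmetry (q_j = q for all j) turns Σ_{j≠i} q_j into 2q, so 42 = 15q and q = 2.8.

2.8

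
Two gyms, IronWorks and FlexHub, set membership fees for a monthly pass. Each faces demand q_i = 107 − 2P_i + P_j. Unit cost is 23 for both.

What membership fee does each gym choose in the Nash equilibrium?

51

IronWorks's profit: π = (P_{IronWorks} − 23)(107 − 2P_{IronWorks} + P_{FlexHub}).
∂π/∂P_{IronWorks} = 153 − 4P_{IronWorks} + P_{FlexHub} = 0 ⇒ P_{IronWorks} = 38.25 + 0.25P_{FlexHub}.
The game is symmetric, so in equilibrium P_{FlexHub} = P_{IronWorks}: the reaction function gives 0.75P_{IronWorks} = 38.25, hence P_{IronWorks} = 51.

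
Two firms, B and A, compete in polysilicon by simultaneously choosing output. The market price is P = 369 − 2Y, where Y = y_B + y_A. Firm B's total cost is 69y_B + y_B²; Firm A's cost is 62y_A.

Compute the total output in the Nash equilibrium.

Firm B's profit: π = y_B(369 − 2(y_B + y_A)) − 69y_B − y_B².
∂π/∂y_B = 300 − 6y_B − 2y_A = 0, so y_B = 50 − (1/3)y_A.
For A: ∂π/∂y_A = 307 − 4y_A − 2y_B = 0 ⇒ y_A = 76.75 − 0.5y_B.
Plugging y_A into B's best response: y_B = 50 − (1/3)(76.75 − 0.5y_B) ⇒ (5/6)y_B = 293/12, so y_B = 29.3.
Then y_A = 76.75 − 0.5·29.3 = 62.1.
Total output: 29.3 + 62.1 = 91.4.

91.4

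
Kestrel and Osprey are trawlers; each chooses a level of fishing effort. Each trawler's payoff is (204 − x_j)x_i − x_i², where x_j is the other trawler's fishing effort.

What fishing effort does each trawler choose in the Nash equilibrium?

68

Kestrel's payoff is (204 − x_O)x_K − x_K².
∂π/∂x_K = 204 − x_O − 2x_K = 0, so x_K = 102 − 0.5x_O.
Setting x_K = x_O in the reaction function: x_K = 102 − 0.5x_K, so x_K = 102 / 1.5 = 68.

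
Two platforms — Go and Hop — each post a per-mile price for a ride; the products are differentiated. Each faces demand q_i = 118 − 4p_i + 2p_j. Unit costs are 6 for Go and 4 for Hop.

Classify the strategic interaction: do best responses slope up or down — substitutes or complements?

strategic complements

Go's profit: π = (p_{Go} − 6)(118 − 4p_{Go} + 2p_{Hop}).
∂π/∂p_{Go} = 142 − 8p_{Go} + 2p_{Hop} = 0 ⇒ p_{Go} = 17.75 + 0.25p_{Hop}.
The best-response slope dp_{Go}/dp_{Hop} = 0.25 > 0: the reaction function is upward-sloping, so the choices are strategic complements.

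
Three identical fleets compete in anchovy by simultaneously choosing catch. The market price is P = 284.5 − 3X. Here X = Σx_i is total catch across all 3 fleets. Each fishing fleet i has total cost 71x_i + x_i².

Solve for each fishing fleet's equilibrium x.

A representative fishing fleet's profit is π_i = x_i(284.5 − 3X) − 71x_i − x_i², with X = x_i + Σ_{j≠i} x_j.
First-order condition: 213.5 − 8x_i − 3Σ_{j≠i} x_j = 0.
Imposing symmetry (x_j = x for all j) turns Σ_{j≠i} x_j into 2x, so 213.5 = 14x and x = 15.25.

15.25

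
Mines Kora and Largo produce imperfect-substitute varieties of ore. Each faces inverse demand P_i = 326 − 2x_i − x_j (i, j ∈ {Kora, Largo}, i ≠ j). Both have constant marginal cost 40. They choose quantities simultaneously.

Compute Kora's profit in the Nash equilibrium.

6543.68

Mine Kora's profit: π = x_{Kora}(326 − 2x_{Kora} − x_{Largo}) − 40x_{Kora}.
∂π/∂x_{Kora} = 286 − 4x_{Kora} − x_{Largo} = 0 ⇒ x_{Kora} = 71.5 − 0.25x_{Largo}.
Setting x_{Kora} = x_{Largo} in the reaction function: x_{Kora} = 71.5 − 0.25x_{Kora}, so x_{Kora} = 71.5 / 1.25 = 57.2.
P_{Kora} = 326 − 2·57.2 − 57.2 = 154.4.
Profit = (154.4 − 40)·57.2 = 6543.68.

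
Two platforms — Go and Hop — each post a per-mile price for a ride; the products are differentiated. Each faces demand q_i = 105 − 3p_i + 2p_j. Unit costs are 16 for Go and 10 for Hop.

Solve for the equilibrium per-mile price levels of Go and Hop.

37.125, 34.875

Go's profit: π = (p_{Go} − 16)(105 − 3p_{Go} + 2p_{Hop}).
∂π/∂p_{Go} = 153 − 6p_{Go} + 2p_{Hop} = 0 ⇒ p_{Go} = 25.5 + (1/3)p_{Hop}.
Similarly p_{Hop} = 22.5 + (1/3)p_{Go}.
Solving the two reaction functions simultaneously: (1 − (1/3)(1/3))p_{Go} = 25.5 + (1/3)·22.5, so (8/9)p_{Go} = 33 and p_{Go} = 37.125.
Then p_{Hop} = 22.5 + (1/3)·37.125 = 34.875.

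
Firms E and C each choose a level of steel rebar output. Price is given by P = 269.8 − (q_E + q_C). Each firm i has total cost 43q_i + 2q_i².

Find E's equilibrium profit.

Firm E's profit: π = q_E(269.8 − (q_E + q_C)) − 43q_E − 2q_E².
∂π/∂q_E = 226.8 − 6q_E − q_C = 0, so q_E = 37.8 − (1/6)q_C.
The game is symmetric, so in equilibrium q_C = q_E: the reaction function gives (7/6)q_E = 37.8, hence q_E = 32.4.
Price P = 269.8 − 64.8 = 205.
E's profit: (205 − 43)·32.4 − 2(32.4)² = 3149.28.

3149.28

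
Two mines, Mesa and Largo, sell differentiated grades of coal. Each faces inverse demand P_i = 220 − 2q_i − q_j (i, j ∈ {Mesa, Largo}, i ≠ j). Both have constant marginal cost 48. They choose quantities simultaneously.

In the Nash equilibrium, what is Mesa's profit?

2366.72

Mine Mesa's profit: π = q_{Mesa}(220 − 2q_{Mesa} − q_{Largo}) − 48q_{Mesa}.
∂π/∂q_{Mesa} = 172 − 4q_{Mesa} − q_{Largo} = 0 ⇒ q_{Mesa} = 43 − 0.25q_{Largo}.
By symmetry q_{Largo} = q_{Mesa}; substituting into the reaction function, 1.25q_{Mesa} = 43 and q_{Mesa} = 34.4.
P_{Mesa} = 220 − 2·34.4 − 34.4 = 116.8.
Profit = (116.8 − 48)·34.4 = 2366.72.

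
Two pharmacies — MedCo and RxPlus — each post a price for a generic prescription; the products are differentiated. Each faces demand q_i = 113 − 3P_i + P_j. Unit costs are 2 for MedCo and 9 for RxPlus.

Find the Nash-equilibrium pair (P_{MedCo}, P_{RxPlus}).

MedCo's profit: π = (P_{MedCo} − 2)(113 − 3P_{MedCo} + P_{RxPlus}).
∂π/∂P_{MedCo} = 119 − 6P_{MedCo} + P_{RxPlus} = 0 ⇒ P_{MedCo} = 119/6 + (1/6)P_{RxPlus}.
Similarly P_{RxPlus} = 70/3 + (1/6)P_{MedCo}.
Solving the two reaction functions simultaneously: (1 − (1/6)(1/6))P_{MedCo} = 119/6 + (1/6)·(70/3), so (35/36)P_{MedCo} = 427/18 and P_{MedCo} = 24.4.
Then P_{RxPlus} = 70/3 + (1/6)·24.4 = 27.4.

24.4, 27.4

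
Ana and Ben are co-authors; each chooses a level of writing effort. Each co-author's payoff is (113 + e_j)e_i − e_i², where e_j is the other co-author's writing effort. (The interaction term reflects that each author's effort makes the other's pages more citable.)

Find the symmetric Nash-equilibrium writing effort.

Ana's payoff is (113 + e_B)e_A − e_A².
∂π/∂e_A = 113 + e_B − 2e_A = 0, so e_A = 56.5 + 0.5e_B.
Setting e_A = e_B in the reaction function: e_A = 56.5 + 0.5e_A, so e_A = 56.5 / 0.5 = 113.

113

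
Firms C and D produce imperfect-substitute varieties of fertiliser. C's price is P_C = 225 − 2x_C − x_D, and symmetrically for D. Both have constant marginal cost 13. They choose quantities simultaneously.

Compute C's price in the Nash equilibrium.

Firm C's profit: π = x_C(225 − 2x_C − x_D) − 13x_C.
∂π/∂x_C = 212 − 4x_C − x_D = 0 ⇒ x_C = 53 − 0.25x_D.
The game is symmetric, so in equilibrium x_D = x_C: the reaction function gives 1.25x_C = 53, hence x_C = 42.4.
P_C = 225 − 2·42.4 − 42.4 = 97.8.

97.8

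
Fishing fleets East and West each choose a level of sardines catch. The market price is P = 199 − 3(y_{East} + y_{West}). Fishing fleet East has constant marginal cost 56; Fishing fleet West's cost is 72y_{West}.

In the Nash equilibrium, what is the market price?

Fishing fleet East's profit: π = y_{East}(199 − 3(y_{East} + y_{West})) − 56y_{East}.
∂π/∂y_{East} = 143 − 6y_{East} − 3y_{West} = 0, so y_{East} = 143/6 − 0.5y_{West}.
By the same steps for West: y_{West} = 127/6 − 0.5y_{East}.
Plugging y_{West} into East's best response: y_{East} = 143/6 − 0.5(127/6 − 0.5y_{East}) ⇒ 0.75y_{East} = 13.25, so y_{East} = 53/3.
Then y_{West} = 127/6 − 0.5·(53/3) = 37/3.
Equilibrium price: P = 199 − 3·30 = 109.

109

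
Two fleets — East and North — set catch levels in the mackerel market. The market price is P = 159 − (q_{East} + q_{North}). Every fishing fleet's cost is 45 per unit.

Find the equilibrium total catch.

Fishing fleet East's profit: π = q_{East}(159 − (q_{East} + q_{North})) − 45q_{East}.
∂π/∂q_{East} = 114 − 2q_{East} − q_{North} = 0, so q_{East} = 57 − 0.5q_{North}.
The game is symmetric, so in equilibrium q_{North} = q_{East}: the reaction function gives 1.5q_{East} = 57, hence q_{East} = 38.
Total catch: 38 + 38 = 76.

76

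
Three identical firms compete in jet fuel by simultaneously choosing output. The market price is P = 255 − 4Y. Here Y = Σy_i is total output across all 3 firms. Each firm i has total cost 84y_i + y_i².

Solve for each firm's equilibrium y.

9.5

A representative firm's profit is π_i = y_i(255 − 4Y) − 84y_i − y_i², with Y = y_i + Σ_{j≠i} y_j.
First-order condition: 171 − 10y_i − 4Σ_{j≠i} y_j = 0.
Imposing symmetry (y_j = y for all j) turns Σ_{j≠i} y_j into 2y, so 171 = 18y and y = 9.5.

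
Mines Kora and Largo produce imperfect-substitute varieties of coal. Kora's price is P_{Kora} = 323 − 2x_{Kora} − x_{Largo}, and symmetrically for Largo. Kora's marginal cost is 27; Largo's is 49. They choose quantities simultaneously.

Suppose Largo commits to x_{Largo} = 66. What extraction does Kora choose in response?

Mine Kora's profit: π = x_{Kora}(323 − 2x_{Kora} − x_{Largo}) − 27x_{Kora}.
∂π/∂x_{Kora} = 296 − 4x_{Kora} − x_{Largo} = 0 ⇒ x_{Kora} = 74 − 0.25x_{Largo}.
At x_{Largo} = 66: x_{Kora} = 74 − 0.25·66 = 57.5.

57.5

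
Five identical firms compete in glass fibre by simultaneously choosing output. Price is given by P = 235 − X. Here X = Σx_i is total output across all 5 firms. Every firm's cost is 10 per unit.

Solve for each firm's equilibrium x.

37.5

A representative firm's profit is π_i = x_i(235 − X) − 10x_i, with X = x_i + Σ_{j≠i} x_j.
First-order condition: 225 − 2x_i − Σ_{j≠i} x_j = 0.
Imposing symmetry (x_j = x for all j) turns Σ_{j≠i} x_j into 4x, so 225 = 6x and x = 37.5.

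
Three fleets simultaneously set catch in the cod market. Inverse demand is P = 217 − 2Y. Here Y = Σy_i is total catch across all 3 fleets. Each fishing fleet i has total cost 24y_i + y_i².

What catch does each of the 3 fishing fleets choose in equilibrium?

19.3

A representative fishing fleet's profit is π_i = y_i(217 − 2Y) − 24y_i − y_i², with Y = y_i + Σ_{j≠i} y_j.
First-order condition: 193 − 6y_i − 2Σ_{j≠i} y_j = 0.
In a symmetric equilibrium every fishing fleet chooses the same y, so Σ_{j≠i} y_j = 2y. The condition becomes 193 − 10y = 0, giving y = 193/10 = 19.3.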